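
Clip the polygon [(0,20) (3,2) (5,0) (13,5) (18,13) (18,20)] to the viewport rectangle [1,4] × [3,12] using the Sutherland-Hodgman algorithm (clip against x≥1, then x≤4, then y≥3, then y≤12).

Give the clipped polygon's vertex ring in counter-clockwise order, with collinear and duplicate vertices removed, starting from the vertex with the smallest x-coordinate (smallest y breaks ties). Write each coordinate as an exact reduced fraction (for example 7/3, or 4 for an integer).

Clipped polygon: [(4/3,12) (17/6,3) (4,3) (4,12)]

1. After x ≥ 1: [(1,20) (1,14) (3,2) (5,0) (13,5) (18,13) (18,20)]
2. After x ≤ 4: [(4,20) (1,20) (1,14) (3,2) (4,1)]
3. After y ≥ 3: [(4,3) (4,20) (1,20) (1,14) (17/6,3)]
4. After y ≤ 12: [(4,3) (4,12) (4/3,12) (17/6,3)]
5. Canonical ring: [(4/3,12) (17/6,3) (4,3) (4,12)]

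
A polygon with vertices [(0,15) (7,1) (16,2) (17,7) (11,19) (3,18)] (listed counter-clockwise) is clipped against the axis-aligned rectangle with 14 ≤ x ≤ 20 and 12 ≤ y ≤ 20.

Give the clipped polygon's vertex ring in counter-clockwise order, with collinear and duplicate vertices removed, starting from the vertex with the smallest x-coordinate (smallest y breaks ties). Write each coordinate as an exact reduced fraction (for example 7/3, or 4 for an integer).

1. After x ≥ 14: [(14,16/9) (16,2) (17,7) (14,13)]
2. After x ≤ 20: [(14,16/9) (16,2) (17,7) (14,13)]
3. After y ≥ 12: [(14,12) (29/2,12) (14,13)]
4. After y ≤ 20: [(14,12) (29/2,12) (14,13)]
5. Canonical ring: [(14,12) (29/2,12) (14,13)]

Clipped polygon: [(14,12) (29/2,12) (14,13)]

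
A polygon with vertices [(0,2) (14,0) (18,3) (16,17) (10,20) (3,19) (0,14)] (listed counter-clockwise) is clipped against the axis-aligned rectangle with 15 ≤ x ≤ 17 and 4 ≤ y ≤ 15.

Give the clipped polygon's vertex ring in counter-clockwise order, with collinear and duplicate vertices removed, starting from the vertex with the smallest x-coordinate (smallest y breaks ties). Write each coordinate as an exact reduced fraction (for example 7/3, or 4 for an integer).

1. After x ≥ 15: [(15,3/4) (18,3) (16,17) (15,35/2)]
2. After x ≤ 17: [(15,3/4) (17,9/4) (17,10) (16,17) (15,35/2)]
3. After y ≥ 4: [(15,4) (17,4) (17,10) (16,17) (15,35/2)]
4. After y ≤ 15: [(15,15) (15,4) (17,4) (17,10) (114/7,15)]
5. Canonical ring: [(15,4) (17,4) (17,10) (114/7,15) (15,15)]

Clipped polygon: [(15,4) (17,4) (17,10) (114/7,15) (15,15)]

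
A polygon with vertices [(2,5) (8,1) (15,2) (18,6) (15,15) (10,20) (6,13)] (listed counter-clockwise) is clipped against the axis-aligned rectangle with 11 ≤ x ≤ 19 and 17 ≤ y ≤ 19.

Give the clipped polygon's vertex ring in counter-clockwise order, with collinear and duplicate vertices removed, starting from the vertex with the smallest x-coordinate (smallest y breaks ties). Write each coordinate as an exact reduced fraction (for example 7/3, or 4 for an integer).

1. After x ≥ 11: [(11,10/7) (15,2) (18,6) (15,15) (11,19)]
2. After x ≤ 19: [(11,10/7) (15,2) (18,6) (15,15) (11,19)]
3. After y ≥ 17: [(11,17) (13,17) (11,19)]
4. After y ≤ 19: [(11,17) (13,17) (11,19)]
5. Canonical ring: [(11,17) (13,17) (11,19)]

Clipped polygon: [(11,17) (13,17) (11,19)]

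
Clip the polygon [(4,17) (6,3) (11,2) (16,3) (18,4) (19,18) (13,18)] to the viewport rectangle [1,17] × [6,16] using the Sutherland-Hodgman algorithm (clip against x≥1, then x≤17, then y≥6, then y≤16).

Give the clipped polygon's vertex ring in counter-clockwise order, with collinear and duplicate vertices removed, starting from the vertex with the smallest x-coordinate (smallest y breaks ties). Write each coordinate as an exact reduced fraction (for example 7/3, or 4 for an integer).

1. After x ≥ 1: [(4,17) (6,3) (11,2) (16,3) (18,4) (19,18) (13,18)]
2. After x ≤ 17: [(4,17) (6,3) (11,2) (16,3) (17,7/2) (17,18) (13,18)]
3. After y ≥ 6: [(4,17) (39/7,6) (17,6) (17,18) (13,18)]
4. After y ≤ 16: [(29/7,16) (39/7,6) (17,6) (17,16)]
5. Canonical ring: [(29/7,16) (39/7,6) (17,6) (17,16)]

Clipped polygon: [(29/7,16) (39/7,6) (17,6) (17,16)]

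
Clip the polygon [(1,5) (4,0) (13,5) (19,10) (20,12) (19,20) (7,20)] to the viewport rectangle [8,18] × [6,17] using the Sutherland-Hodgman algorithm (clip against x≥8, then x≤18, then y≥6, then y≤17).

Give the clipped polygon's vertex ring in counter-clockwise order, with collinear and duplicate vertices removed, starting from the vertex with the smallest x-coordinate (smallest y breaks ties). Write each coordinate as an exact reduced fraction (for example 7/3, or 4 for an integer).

Clipped polygon: [(8,6) (71/5,6) (18,55/6) (18,17) (8,17)]

1. After x ≥ 8: [(8,20/9) (13,5) (19,10) (20,12) (19,20) (8,20)]
2. After x ≤ 18: [(8,20/9) (13,5) (18,55/6) (18,20) (8,20)]
3. After y ≥ 6: [(8,6) (71/5,6) (18,55/6) (18,20) (8,20)]
4. After y ≤ 17: [(8,17) (8,6) (71/5,6) (18,55/6) (18,17)]
5. Canonical ring: [(8,6) (71/5,6) (18,55/6) (18,17) (8,17)]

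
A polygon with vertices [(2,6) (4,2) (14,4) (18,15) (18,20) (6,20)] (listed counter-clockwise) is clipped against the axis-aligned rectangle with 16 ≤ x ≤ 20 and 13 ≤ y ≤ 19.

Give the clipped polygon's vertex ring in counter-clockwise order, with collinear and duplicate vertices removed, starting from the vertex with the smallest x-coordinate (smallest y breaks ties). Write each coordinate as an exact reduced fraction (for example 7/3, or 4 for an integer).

Clipped polygon: [(16,13) (190/11,13) (18,15) (18,19) (16,19)]

1. After x ≥ 16: [(16,19/2) (18,15) (18,20) (16,20)]
2. After x ≤ 20: [(16,19/2) (18,15) (18,20) (16,20)]
3. After y ≥ 13: [(16,13) (190/11,13) (18,15) (18,20) (16,20)]
4. After y ≤ 19: [(16,19) (16,13) (190/11,13) (18,15) (18,19)]
5. Canonical ring: [(16,13) (190/11,13) (18,15) (18,19) (16,19)]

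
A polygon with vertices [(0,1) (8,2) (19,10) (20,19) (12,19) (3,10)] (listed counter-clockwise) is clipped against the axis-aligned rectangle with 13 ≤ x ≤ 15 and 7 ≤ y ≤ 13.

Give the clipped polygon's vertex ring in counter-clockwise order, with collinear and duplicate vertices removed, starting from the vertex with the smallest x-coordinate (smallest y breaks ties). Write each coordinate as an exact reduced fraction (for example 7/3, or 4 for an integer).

1. After x ≥ 13: [(13,62/11) (19,10) (20,19) (13,19)]
2. After x ≤ 15: [(13,62/11) (15,78/11) (15,19) (13,19)]
3. After y ≥ 7: [(13,7) (119/8,7) (15,78/11) (15,19) (13,19)]
4. After y ≤ 13: [(13,13) (13,7) (119/8,7) (15,78/11) (15,13)]
5. Canonical ring: [(13,7) (119/8,7) (15,78/11) (15,13) (13,13)]

Clipped polygon: [(13,7) (119/8,7) (15,78/11) (15,13) (13,13)]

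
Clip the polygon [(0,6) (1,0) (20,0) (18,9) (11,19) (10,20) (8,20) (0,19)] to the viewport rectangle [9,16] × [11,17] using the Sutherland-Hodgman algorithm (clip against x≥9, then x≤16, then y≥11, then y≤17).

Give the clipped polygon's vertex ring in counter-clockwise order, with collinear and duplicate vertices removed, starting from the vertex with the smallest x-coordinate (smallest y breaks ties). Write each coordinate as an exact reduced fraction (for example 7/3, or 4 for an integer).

Clipped polygon: [(9,11) (16,11) (16,83/7) (62/5,17) (9,17)]

1. After x ≥ 9: [(9,0) (20,0) (18,9) (11,19) (10,20) (9,20)]
2. After x ≤ 16: [(9,0) (16,0) (16,83/7) (11,19) (10,20) (9,20)]
3. After y ≥ 11: [(9,11) (16,11) (16,83/7) (11,19) (10,20) (9,20)]
4. After y ≤ 17: [(9,17) (9,11) (16,11) (16,83/7) (62/5,17)]
5. Canonical ring: [(9,11) (16,11) (16,83/7) (62/5,17) (9,17)]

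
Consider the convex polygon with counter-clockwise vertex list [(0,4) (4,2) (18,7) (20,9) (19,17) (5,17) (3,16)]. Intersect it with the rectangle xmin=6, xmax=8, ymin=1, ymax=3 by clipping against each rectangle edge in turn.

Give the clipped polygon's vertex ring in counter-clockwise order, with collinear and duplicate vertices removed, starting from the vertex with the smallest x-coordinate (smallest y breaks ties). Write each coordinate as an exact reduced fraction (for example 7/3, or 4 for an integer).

1. After x ≥ 6: [(6,19/7) (18,7) (20,9) (19,17) (6,17)]
2. After x ≤ 8: [(6,19/7) (8,24/7) (8,17) (6,17)]
3. After y ≥ 1: [(6,19/7) (8,24/7) (8,17) (6,17)]
4. After y ≤ 3: [(6,3) (6,19/7) (34/5,3)]
5. Canonical ring: [(6,19/7) (34/5,3) (6,3)]

Clipped polygon: [(6,19/7) (34/5,3) (6,3)]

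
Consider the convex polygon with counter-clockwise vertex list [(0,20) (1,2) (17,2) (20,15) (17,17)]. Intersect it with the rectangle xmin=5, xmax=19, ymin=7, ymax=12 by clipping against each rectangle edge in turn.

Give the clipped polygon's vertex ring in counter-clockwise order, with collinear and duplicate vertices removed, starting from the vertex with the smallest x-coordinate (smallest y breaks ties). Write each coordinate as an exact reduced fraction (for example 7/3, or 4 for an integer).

Clipped polygon: [(5,7) (236/13,7) (19,32/3) (19,12) (5,12)]

1. After x ≥ 5: [(5,325/17) (5,2) (17,2) (20,15) (17,17)]
2. After x ≤ 19: [(5,325/17) (5,2) (17,2) (19,32/3) (19,47/3) (17,17)]
3. After y ≥ 7: [(5,325/17) (5,7) (236/13,7) (19,32/3) (19,47/3) (17,17)]
4. After y ≤ 12: [(5,12) (5,7) (236/13,7) (19,32/3) (19,12)]
5. Canonical ring: [(5,7) (236/13,7) (19,32/3) (19,12) (5,12)]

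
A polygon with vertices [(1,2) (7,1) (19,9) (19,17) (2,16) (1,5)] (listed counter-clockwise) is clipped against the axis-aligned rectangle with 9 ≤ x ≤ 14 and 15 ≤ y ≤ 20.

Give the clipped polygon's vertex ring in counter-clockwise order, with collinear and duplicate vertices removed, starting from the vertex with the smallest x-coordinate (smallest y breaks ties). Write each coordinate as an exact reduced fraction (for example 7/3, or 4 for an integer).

Clipped polygon: [(9,15) (14,15) (14,284/17) (9,279/17)]

1. After x ≥ 9: [(9,7/3) (19,9) (19,17) (9,279/17)]
2. After x ≤ 14: [(9,7/3) (14,17/3) (14,284/17) (9,279/17)]
3. After y ≥ 15: [(9,15) (14,15) (14,284/17) (9,279/17)]
4. After y ≤ 20: [(9,15) (14,15) (14,284/17) (9,279/17)]
5. Canonical ring: [(9,15) (14,15) (14,284/17) (9,279/17)]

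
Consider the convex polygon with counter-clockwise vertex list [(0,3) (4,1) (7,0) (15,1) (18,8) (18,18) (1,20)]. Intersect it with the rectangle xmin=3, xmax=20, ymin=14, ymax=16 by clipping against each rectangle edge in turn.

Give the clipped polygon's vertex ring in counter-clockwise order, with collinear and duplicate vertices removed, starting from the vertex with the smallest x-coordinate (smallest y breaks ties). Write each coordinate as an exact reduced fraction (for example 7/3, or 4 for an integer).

Clipped polygon: [(3,14) (18,14) (18,16) (3,16)]

1. After x ≥ 3: [(3,3/2) (4,1) (7,0) (15,1) (18,8) (18,18) (3,336/17)]
2. After x ≤ 20: [(3,3/2) (4,1) (7,0) (15,1) (18,8) (18,18) (3,336/17)]
3. After y ≥ 14: [(3,14) (18,14) (18,18) (3,336/17)]
4. After y ≤ 16: [(3,16) (3,14) (18,14) (18,16)]
5. Canonical ring: [(3,14) (18,14) (18,16) (3,16)]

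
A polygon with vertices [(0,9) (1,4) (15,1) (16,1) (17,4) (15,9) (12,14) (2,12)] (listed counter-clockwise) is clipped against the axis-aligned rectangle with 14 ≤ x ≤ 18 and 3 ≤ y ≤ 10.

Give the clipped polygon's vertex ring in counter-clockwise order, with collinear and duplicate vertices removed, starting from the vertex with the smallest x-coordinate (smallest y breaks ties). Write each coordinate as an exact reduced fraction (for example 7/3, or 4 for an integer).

Clipped polygon: [(14,3) (50/3,3) (17,4) (15,9) (72/5,10) (14,10)]

1. After x ≥ 14: [(14,17/14) (15,1) (16,1) (17,4) (15,9) (14,32/3)]
2. After x ≤ 18: [(14,17/14) (15,1) (16,1) (17,4) (15,9) (14,32/3)]
3. After y ≥ 3: [(14,3) (50/3,3) (17,4) (15,9) (14,32/3)]
4. After y ≤ 10: [(14,10) (14,3) (50/3,3) (17,4) (15,9) (72/5,10)]
5. Canonical ring: [(14,3) (50/3,3) (17,4) (15,9) (72/5,10) (14,10)]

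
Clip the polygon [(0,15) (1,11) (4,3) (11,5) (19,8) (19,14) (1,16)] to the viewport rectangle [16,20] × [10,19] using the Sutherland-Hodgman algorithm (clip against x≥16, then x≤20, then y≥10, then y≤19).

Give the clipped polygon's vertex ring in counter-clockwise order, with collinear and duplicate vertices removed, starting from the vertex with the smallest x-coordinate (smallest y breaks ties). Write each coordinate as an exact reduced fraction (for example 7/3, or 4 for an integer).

Clipped polygon: [(16,10) (19,10) (19,14) (16,43/3)]

1. After x ≥ 16: [(16,55/8) (19,8) (19,14) (16,43/3)]
2. After x ≤ 20: [(16,55/8) (19,8) (19,14) (16,43/3)]
3. After y ≥ 10: [(16,10) (19,10) (19,14) (16,43/3)]
4. After y ≤ 19: [(16,10) (19,10) (19,14) (16,43/3)]
5. Canonical ring: [(16,10) (19,10) (19,14) (16,43/3)]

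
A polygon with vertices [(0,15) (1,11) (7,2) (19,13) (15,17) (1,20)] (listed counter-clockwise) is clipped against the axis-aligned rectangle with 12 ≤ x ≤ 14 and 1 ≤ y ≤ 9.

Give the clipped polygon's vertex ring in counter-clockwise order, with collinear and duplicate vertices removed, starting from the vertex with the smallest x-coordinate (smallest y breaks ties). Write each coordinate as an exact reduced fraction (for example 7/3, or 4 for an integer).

Clipped polygon: [(12,79/12) (14,101/12) (14,9) (12,9)]

1. After x ≥ 12: [(12,79/12) (19,13) (15,17) (12,247/14)]
2. After x ≤ 14: [(12,79/12) (14,101/12) (14,241/14) (12,247/14)]
3. After y ≥ 1: [(12,79/12) (14,101/12) (14,241/14) (12,247/14)]
4. After y ≤ 9: [(12,9) (12,79/12) (14,101/12) (14,9)]
5. Canonical ring: [(12,79/12) (14,101/12) (14,9) (12,9)]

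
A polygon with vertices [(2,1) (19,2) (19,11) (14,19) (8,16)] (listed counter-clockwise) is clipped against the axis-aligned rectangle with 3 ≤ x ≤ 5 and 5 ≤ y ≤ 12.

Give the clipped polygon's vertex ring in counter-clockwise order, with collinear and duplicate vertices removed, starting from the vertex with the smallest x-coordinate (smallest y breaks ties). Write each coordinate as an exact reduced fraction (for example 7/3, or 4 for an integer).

1. After x ≥ 3: [(3,7/2) (3,18/17) (19,2) (19,11) (14,19) (8,16)]
2. After x ≤ 5: [(5,17/2) (3,7/2) (3,18/17) (5,20/17)]
3. After y ≥ 5: [(5,5) (5,17/2) (18/5,5)]
4. After y ≤ 12: [(5,5) (5,17/2) (18/5,5)]
5. Canonical ring: [(18/5,5) (5,5) (5,17/2)]

Clipped polygon: [(18/5,5) (5,5) (5,17/2)]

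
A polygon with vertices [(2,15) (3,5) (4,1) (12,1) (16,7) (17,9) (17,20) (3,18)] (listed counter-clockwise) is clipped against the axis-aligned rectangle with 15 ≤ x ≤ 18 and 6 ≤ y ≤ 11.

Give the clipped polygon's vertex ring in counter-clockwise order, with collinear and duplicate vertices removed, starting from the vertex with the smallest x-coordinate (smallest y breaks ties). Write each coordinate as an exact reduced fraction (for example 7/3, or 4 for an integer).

Clipped polygon: [(15,6) (46/3,6) (16,7) (17,9) (17,11) (15,11)]

1. After x ≥ 15: [(15,11/2) (16,7) (17,9) (17,20) (15,138/7)]
2. After x ≤ 18: [(15,11/2) (16,7) (17,9) (17,20) (15,138/7)]
3. After y ≥ 6: [(15,6) (46/3,6) (16,7) (17,9) (17,20) (15,138/7)]
4. After y ≤ 11: [(15,11) (15,6) (46/3,6) (16,7) (17,9) (17,11)]
5. Canonical ring: [(15,6) (46/3,6) (16,7) (17,9) (17,11) (15,11)]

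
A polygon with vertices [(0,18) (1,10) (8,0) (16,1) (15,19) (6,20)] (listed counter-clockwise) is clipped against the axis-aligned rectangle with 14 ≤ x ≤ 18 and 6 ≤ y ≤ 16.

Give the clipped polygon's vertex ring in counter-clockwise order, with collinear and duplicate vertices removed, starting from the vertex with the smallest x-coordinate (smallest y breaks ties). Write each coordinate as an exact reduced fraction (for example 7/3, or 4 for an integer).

Clipped polygon: [(14,6) (283/18,6) (91/6,16) (14,16)]

1. After x ≥ 14: [(14,3/4) (16,1) (15,19) (14,172/9)]
2. After x ≤ 18: [(14,3/4) (16,1) (15,19) (14,172/9)]
3. After y ≥ 6: [(14,6) (283/18,6) (15,19) (14,172/9)]
4. After y ≤ 16: [(14,16) (14,6) (283/18,6) (91/6,16)]
5. Canonical ring: [(14,6) (283/18,6) (91/6,16) (14,16)]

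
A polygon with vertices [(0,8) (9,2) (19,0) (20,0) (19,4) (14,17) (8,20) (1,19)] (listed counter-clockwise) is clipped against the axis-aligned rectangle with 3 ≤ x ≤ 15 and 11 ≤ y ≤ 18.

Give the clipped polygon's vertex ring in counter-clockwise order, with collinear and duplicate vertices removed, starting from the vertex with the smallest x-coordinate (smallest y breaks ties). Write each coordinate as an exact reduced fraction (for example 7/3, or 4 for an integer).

1. After x ≥ 3: [(3,6) (9,2) (19,0) (20,0) (19,4) (14,17) (8,20) (3,135/7)]
2. After x ≤ 15: [(3,6) (9,2) (15,4/5) (15,72/5) (14,17) (8,20) (3,135/7)]
3. After y ≥ 11: [(3,11) (15,11) (15,72/5) (14,17) (8,20) (3,135/7)]
4. After y ≤ 18: [(3,18) (3,11) (15,11) (15,72/5) (14,17) (12,18)]
5. Canonical ring: [(3,11) (15,11) (15,72/5) (14,17) (12,18) (3,18)]

Clipped polygon: [(3,11) (15,11) (15,72/5) (14,17) (12,18) (3,18)]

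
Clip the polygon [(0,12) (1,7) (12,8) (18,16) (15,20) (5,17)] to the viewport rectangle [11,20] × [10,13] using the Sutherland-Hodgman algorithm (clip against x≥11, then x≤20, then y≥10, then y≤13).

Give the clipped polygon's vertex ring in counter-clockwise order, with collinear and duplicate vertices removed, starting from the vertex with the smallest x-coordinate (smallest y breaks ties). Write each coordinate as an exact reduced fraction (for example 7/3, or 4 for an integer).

Clipped polygon: [(11,10) (27/2,10) (63/4,13) (11,13)]

1. After x ≥ 11: [(11,87/11) (12,8) (18,16) (15,20) (11,94/5)]
2. After x ≤ 20: [(11,87/11) (12,8) (18,16) (15,20) (11,94/5)]
3. After y ≥ 10: [(11,10) (27/2,10) (18,16) (15,20) (11,94/5)]
4. After y ≤ 13: [(11,13) (11,10) (27/2,10) (63/4,13)]
5. Canonical ring: [(11,10) (27/2,10) (63/4,13) (11,13)]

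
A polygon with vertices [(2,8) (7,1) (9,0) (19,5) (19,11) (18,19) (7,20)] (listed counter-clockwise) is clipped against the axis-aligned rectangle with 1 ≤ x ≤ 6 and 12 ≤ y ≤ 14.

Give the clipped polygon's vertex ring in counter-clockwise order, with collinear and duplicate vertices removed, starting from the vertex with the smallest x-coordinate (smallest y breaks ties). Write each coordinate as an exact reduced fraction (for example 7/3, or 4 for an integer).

Clipped polygon: [(11/3,12) (6,12) (6,14) (9/2,14)]

1. After x ≥ 1: [(2,8) (7,1) (9,0) (19,5) (19,11) (18,19) (7,20)]
2. After x ≤ 6: [(6,88/5) (2,8) (6,12/5)]
3. After y ≥ 12: [(6,12) (6,88/5) (11/3,12)]
4. After y ≤ 14: [(6,12) (6,14) (9/2,14) (11/3,12)]
5. Canonical ring: [(11/3,12) (6,12) (6,14) (9/2,14)]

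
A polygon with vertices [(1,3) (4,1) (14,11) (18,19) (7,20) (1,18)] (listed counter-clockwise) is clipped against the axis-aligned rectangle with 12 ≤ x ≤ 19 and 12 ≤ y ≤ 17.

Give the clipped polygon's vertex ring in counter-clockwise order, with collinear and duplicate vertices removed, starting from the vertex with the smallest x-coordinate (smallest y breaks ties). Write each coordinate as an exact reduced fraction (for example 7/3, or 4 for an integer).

Clipped polygon: [(12,12) (29/2,12) (17,17) (12,17)]

1. After x ≥ 12: [(12,9) (14,11) (18,19) (12,215/11)]
2. After x ≤ 19: [(12,9) (14,11) (18,19) (12,215/11)]
3. After y ≥ 12: [(12,12) (29/2,12) (18,19) (12,215/11)]
4. After y ≤ 17: [(12,17) (12,12) (29/2,12) (17,17)]
5. Canonical ring: [(12,12) (29/2,12) (17,17) (12,17)]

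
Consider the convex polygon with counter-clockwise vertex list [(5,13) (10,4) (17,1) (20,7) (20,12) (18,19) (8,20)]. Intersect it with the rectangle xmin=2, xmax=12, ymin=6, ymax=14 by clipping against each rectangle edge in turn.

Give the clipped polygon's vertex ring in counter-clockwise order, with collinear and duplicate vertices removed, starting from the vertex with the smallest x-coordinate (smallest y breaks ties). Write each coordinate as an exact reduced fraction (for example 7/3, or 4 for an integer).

1. After x ≥ 2: [(5,13) (10,4) (17,1) (20,7) (20,12) (18,19) (8,20)]
2. After x ≤ 12: [(5,13) (10,4) (12,22/7) (12,98/5) (8,20)]
3. After y ≥ 6: [(5,13) (80/9,6) (12,6) (12,98/5) (8,20)]
4. After y ≤ 14: [(38/7,14) (5,13) (80/9,6) (12,6) (12,14)]
5. Canonical ring: [(5,13) (80/9,6) (12,6) (12,14) (38/7,14)]

Clipped polygon: [(5,13) (80/9,6) (12,6) (12,14) (38/7,14)]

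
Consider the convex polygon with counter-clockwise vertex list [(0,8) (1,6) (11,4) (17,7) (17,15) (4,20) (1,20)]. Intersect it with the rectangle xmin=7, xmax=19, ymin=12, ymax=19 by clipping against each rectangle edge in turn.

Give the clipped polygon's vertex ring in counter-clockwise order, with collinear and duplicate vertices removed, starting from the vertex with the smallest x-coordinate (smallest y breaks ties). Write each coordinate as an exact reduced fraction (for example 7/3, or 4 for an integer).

Clipped polygon: [(7,12) (17,12) (17,15) (7,245/13)]

1. After x ≥ 7: [(7,24/5) (11,4) (17,7) (17,15) (7,245/13)]
2. After x ≤ 19: [(7,24/5) (11,4) (17,7) (17,15) (7,245/13)]
3. After y ≥ 12: [(7,12) (17,12) (17,15) (7,245/13)]
4. After y ≤ 19: [(7,12) (17,12) (17,15) (7,245/13)]
5. Canonical ring: [(7,12) (17,12) (17,15) (7,245/13)]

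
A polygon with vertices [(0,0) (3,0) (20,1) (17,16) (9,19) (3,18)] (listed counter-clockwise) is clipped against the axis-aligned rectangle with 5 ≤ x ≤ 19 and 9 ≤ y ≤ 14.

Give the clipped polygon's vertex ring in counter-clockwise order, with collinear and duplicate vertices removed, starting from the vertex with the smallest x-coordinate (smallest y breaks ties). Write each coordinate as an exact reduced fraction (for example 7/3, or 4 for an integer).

1. After x ≥ 5: [(5,2/17) (20,1) (17,16) (9,19) (5,55/3)]
2. After x ≤ 19: [(5,2/17) (19,16/17) (19,6) (17,16) (9,19) (5,55/3)]
3. After y ≥ 9: [(5,9) (92/5,9) (17,16) (9,19) (5,55/3)]
4. After y ≤ 14: [(5,14) (5,9) (92/5,9) (87/5,14)]
5. Canonical ring: [(5,9) (92/5,9) (87/5,14) (5,14)]

Clipped polygon: [(5,9) (92/5,9) (87/5,14) (5,14)]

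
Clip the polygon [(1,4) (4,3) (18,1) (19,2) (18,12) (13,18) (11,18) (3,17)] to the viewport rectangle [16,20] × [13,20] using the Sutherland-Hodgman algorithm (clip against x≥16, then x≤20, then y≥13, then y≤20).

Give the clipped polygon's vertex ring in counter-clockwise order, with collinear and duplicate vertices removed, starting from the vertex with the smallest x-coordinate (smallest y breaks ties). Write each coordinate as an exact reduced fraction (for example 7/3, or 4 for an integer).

1. After x ≥ 16: [(16,9/7) (18,1) (19,2) (18,12) (16,72/5)]
2. After x ≤ 20: [(16,9/7) (18,1) (19,2) (18,12) (16,72/5)]
3. After y ≥ 13: [(16,13) (103/6,13) (16,72/5)]
4. After y ≤ 20: [(16,13) (103/6,13) (16,72/5)]
5. Canonical ring: [(16,13) (103/6,13) (16,72/5)]

Clipped polygon: [(16,13) (103/6,13) (16,72/5)]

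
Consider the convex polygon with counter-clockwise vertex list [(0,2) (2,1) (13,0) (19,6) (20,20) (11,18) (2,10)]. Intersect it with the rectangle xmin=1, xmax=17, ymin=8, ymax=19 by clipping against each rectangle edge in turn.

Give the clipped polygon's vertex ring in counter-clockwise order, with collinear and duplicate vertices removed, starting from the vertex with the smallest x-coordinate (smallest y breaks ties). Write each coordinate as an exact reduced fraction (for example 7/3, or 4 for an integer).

Clipped polygon: [(3/2,8) (17,8) (17,19) (31/2,19) (11,18) (2,10)]

1. After x ≥ 1: [(1,6) (1,3/2) (2,1) (13,0) (19,6) (20,20) (11,18) (2,10)]
2. After x ≤ 17: [(1,6) (1,3/2) (2,1) (13,0) (17,4) (17,58/3) (11,18) (2,10)]
3. After y ≥ 8: [(3/2,8) (17,8) (17,58/3) (11,18) (2,10)]
4. After y ≤ 19: [(3/2,8) (17,8) (17,19) (31/2,19) (11,18) (2,10)]
5. Canonical ring: [(3/2,8) (17,8) (17,19) (31/2,19) (11,18) (2,10)]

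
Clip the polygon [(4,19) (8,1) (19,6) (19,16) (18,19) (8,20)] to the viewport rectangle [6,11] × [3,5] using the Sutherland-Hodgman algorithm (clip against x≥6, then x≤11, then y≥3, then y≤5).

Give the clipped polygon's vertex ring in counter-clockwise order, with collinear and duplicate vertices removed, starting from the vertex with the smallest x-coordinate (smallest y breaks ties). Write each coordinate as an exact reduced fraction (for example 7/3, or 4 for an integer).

Clipped polygon: [(64/9,5) (68/9,3) (11,3) (11,5)]

1. After x ≥ 6: [(6,39/2) (6,10) (8,1) (19,6) (19,16) (18,19) (8,20)]
2. After x ≤ 11: [(6,39/2) (6,10) (8,1) (11,26/11) (11,197/10) (8,20)]
3. After y ≥ 3: [(6,39/2) (6,10) (68/9,3) (11,3) (11,197/10) (8,20)]
4. After y ≤ 5: [(64/9,5) (68/9,3) (11,3) (11,5)]
5. Canonical ring: [(64/9,5) (68/9,3) (11,3) (11,5)]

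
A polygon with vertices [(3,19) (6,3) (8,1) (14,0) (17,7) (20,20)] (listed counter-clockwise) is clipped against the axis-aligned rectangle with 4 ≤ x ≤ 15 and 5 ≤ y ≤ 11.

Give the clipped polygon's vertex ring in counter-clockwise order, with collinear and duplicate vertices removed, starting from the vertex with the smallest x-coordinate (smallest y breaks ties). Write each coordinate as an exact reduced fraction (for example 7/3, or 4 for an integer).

Clipped polygon: [(9/2,11) (45/8,5) (15,5) (15,11)]

1. After x ≥ 4: [(4,324/17) (4,41/3) (6,3) (8,1) (14,0) (17,7) (20,20)]
2. After x ≤ 15: [(15,335/17) (4,324/17) (4,41/3) (6,3) (8,1) (14,0) (15,7/3)]
3. After y ≥ 5: [(15,5) (15,335/17) (4,324/17) (4,41/3) (45/8,5)]
4. After y ≤ 11: [(15,5) (15,11) (9/2,11) (45/8,5)]
5. Canonical ring: [(9/2,11) (45/8,5) (15,5) (15,11)]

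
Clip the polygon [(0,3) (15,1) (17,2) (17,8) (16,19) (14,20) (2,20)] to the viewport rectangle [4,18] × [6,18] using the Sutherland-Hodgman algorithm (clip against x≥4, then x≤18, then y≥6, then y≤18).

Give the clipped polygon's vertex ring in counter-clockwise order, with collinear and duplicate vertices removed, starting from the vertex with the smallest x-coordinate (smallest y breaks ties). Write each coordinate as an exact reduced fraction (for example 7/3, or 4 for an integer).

Clipped polygon: [(4,6) (17,6) (17,8) (177/11,18) (4,18)]

1. After x ≥ 4: [(4,37/15) (15,1) (17,2) (17,8) (16,19) (14,20) (4,20)]
2. After x ≤ 18: [(4,37/15) (15,1) (17,2) (17,8) (16,19) (14,20) (4,20)]
3. After y ≥ 6: [(4,6) (17,6) (17,8) (16,19) (14,20) (4,20)]
4. After y ≤ 18: [(4,18) (4,6) (17,6) (17,8) (177/11,18)]
5. Canonical ring: [(4,6) (17,6) (17,8) (177/11,18) (4,18)]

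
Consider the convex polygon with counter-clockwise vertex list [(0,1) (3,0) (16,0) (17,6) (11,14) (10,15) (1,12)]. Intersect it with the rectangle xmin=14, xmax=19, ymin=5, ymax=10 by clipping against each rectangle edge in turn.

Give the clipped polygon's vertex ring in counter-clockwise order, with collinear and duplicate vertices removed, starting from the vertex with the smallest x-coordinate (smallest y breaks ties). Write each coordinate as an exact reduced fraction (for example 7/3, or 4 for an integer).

Clipped polygon: [(14,5) (101/6,5) (17,6) (14,10)]

1. After x ≥ 14: [(14,0) (16,0) (17,6) (14,10)]
2. After x ≤ 19: [(14,0) (16,0) (17,6) (14,10)]
3. After y ≥ 5: [(14,5) (101/6,5) (17,6) (14,10)]
4. After y ≤ 10: [(14,5) (101/6,5) (17,6) (14,10)]
5. Canonical ring: [(14,5) (101/6,5) (17,6) (14,10)]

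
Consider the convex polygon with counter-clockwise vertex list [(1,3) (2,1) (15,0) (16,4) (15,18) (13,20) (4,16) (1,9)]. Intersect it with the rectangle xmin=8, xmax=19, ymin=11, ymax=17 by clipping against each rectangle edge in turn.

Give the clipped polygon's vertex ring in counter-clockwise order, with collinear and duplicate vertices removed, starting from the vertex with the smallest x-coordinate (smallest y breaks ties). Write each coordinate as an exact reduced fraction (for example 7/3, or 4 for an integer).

1. After x ≥ 8: [(8,7/13) (15,0) (16,4) (15,18) (13,20) (8,160/9)]
2. After x ≤ 19: [(8,7/13) (15,0) (16,4) (15,18) (13,20) (8,160/9)]
3. After y ≥ 11: [(8,11) (31/2,11) (15,18) (13,20) (8,160/9)]
4. After y ≤ 17: [(8,17) (8,11) (31/2,11) (211/14,17)]
5. Canonical ring: [(8,11) (31/2,11) (211/14,17) (8,17)]

Clipped polygon: [(8,11) (31/2,11) (211/14,17) (8,17)]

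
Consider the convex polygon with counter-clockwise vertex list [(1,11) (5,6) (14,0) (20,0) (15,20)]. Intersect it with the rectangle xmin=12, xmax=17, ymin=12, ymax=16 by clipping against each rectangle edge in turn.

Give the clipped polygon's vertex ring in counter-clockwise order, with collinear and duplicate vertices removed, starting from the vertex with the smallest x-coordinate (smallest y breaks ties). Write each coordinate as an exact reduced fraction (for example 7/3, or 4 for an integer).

1. After x ≥ 12: [(12,253/14) (12,4/3) (14,0) (20,0) (15,20)]
2. After x ≤ 17: [(12,253/14) (12,4/3) (14,0) (17,0) (17,12) (15,20)]
3. After y ≥ 12: [(12,253/14) (12,12) (17,12) (17,12) (15,20)]
4. After y ≤ 16: [(12,16) (12,12) (17,12) (17,12) (16,16)]
5. Canonical ring: [(12,12) (17,12) (16,16) (12,16)]

Clipped polygon: [(12,12) (17,12) (16,16) (12,16)]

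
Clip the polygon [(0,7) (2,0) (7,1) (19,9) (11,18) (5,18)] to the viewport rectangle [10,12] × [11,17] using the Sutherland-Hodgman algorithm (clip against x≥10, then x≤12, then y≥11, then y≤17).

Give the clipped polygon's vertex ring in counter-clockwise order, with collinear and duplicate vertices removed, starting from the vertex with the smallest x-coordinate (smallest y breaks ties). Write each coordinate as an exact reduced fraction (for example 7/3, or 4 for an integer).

1. After x ≥ 10: [(10,3) (19,9) (11,18) (10,18)]
2. After x ≤ 12: [(10,3) (12,13/3) (12,135/8) (11,18) (10,18)]
3. After y ≥ 11: [(10,11) (12,11) (12,135/8) (11,18) (10,18)]
4. After y ≤ 17: [(10,17) (10,11) (12,11) (12,135/8) (107/9,17)]
5. Canonical ring: [(10,11) (12,11) (12,135/8) (107/9,17) (10,17)]

Clipped polygon: [(10,11) (12,11) (12,135/8) (107/9,17) (10,17)]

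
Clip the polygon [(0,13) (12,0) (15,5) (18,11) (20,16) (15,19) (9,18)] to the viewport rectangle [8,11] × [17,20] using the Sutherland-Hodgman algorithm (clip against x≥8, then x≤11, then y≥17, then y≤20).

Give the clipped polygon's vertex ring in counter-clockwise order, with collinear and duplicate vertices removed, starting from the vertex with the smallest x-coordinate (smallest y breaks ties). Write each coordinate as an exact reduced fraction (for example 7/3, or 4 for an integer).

Clipped polygon: [(8,17) (11,17) (11,55/3) (9,18) (8,157/9)]

1. After x ≥ 8: [(8,157/9) (8,13/3) (12,0) (15,5) (18,11) (20,16) (15,19) (9,18)]
2. After x ≤ 11: [(8,157/9) (8,13/3) (11,13/12) (11,55/3) (9,18)]
3. After y ≥ 17: [(8,157/9) (8,17) (11,17) (11,55/3) (9,18)]
4. After y ≤ 20: [(8,157/9) (8,17) (11,17) (11,55/3) (9,18)]
5. Canonical ring: [(8,17) (11,17) (11,55/3) (9,18) (8,157/9)]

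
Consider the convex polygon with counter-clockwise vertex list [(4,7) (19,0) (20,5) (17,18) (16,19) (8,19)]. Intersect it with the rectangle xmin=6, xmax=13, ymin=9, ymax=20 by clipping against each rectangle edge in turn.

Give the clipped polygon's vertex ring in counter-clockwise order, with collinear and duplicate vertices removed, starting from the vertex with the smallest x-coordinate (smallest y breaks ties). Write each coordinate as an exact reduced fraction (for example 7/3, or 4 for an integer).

Clipped polygon: [(6,9) (13,9) (13,19) (8,19) (6,13)]

1. After x ≥ 6: [(6,13) (6,91/15) (19,0) (20,5) (17,18) (16,19) (8,19)]
2. After x ≤ 13: [(6,13) (6,91/15) (13,14/5) (13,19) (8,19)]
3. After y ≥ 9: [(6,13) (6,9) (13,9) (13,19) (8,19)]
4. After y ≤ 20: [(6,13) (6,9) (13,9) (13,19) (8,19)]
5. Canonical ring: [(6,9) (13,9) (13,19) (8,19) (6,13)]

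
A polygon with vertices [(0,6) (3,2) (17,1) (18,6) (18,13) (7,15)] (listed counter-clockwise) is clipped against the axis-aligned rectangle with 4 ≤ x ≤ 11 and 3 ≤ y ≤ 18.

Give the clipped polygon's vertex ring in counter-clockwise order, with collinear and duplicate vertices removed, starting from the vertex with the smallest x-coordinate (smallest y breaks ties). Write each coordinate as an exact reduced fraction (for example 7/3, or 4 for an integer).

1. After x ≥ 4: [(4,78/7) (4,27/14) (17,1) (18,6) (18,13) (7,15)]
2. After x ≤ 11: [(4,78/7) (4,27/14) (11,10/7) (11,157/11) (7,15)]
3. After y ≥ 3: [(4,78/7) (4,3) (11,3) (11,157/11) (7,15)]
4. After y ≤ 18: [(4,78/7) (4,3) (11,3) (11,157/11) (7,15)]
5. Canonical ring: [(4,3) (11,3) (11,157/11) (7,15) (4,78/7)]

Clipped polygon: [(4,3) (11,3) (11,157/11) (7,15) (4,78/7)]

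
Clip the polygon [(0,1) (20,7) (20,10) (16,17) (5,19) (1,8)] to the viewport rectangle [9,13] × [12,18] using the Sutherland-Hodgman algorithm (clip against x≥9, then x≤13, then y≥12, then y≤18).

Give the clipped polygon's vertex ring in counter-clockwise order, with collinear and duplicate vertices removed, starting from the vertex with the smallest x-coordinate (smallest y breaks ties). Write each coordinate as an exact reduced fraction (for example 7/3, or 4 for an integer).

1. After x ≥ 9: [(9,37/10) (20,7) (20,10) (16,17) (9,201/11)]
2. After x ≤ 13: [(9,37/10) (13,49/10) (13,193/11) (9,201/11)]
3. After y ≥ 12: [(9,12) (13,12) (13,193/11) (9,201/11)]
4. After y ≤ 18: [(9,18) (9,12) (13,12) (13,193/11) (21/2,18)]
5. Canonical ring: [(9,12) (13,12) (13,193/11) (21/2,18) (9,18)]

Clipped polygon: [(9,12) (13,12) (13,193/11) (21/2,18) (9,18)]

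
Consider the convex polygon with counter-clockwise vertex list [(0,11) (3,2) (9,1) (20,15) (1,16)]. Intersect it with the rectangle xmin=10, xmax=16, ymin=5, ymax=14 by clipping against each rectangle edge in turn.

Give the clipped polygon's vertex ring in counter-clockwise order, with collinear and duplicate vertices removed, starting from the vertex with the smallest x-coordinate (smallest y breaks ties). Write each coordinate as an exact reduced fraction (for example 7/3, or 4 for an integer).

1. After x ≥ 10: [(10,25/11) (20,15) (10,295/19)]
2. After x ≤ 16: [(10,25/11) (16,109/11) (16,289/19) (10,295/19)]
3. After y ≥ 5: [(10,5) (85/7,5) (16,109/11) (16,289/19) (10,295/19)]
4. After y ≤ 14: [(10,14) (10,5) (85/7,5) (16,109/11) (16,14)]
5. Canonical ring: [(10,5) (85/7,5) (16,109/11) (16,14) (10,14)]

Clipped polygon: [(10,5) (85/7,5) (16,109/11) (16,14) (10,14)]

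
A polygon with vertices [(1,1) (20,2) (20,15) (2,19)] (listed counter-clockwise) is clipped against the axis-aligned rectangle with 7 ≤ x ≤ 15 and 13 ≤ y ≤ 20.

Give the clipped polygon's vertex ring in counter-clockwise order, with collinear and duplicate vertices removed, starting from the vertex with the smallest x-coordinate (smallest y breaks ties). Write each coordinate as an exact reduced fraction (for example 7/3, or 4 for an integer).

1. After x ≥ 7: [(7,25/19) (20,2) (20,15) (7,161/9)]
2. After x ≤ 15: [(7,25/19) (15,33/19) (15,145/9) (7,161/9)]
3. After y ≥ 13: [(7,13) (15,13) (15,145/9) (7,161/9)]
4. After y ≤ 20: [(7,13) (15,13) (15,145/9) (7,161/9)]
5. Canonical ring: [(7,13) (15,13) (15,145/9) (7,161/9)]

Clipped polygon: [(7,13) (15,13) (15,145/9) (7,161/9)]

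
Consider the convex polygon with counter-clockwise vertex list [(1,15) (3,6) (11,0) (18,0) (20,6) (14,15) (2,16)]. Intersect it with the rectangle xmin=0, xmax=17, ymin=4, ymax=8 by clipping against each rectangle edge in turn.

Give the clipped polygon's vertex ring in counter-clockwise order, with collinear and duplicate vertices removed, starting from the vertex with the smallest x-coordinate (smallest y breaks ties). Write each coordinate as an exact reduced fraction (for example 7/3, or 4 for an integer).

1. After x ≥ 0: [(1,15) (3,6) (11,0) (18,0) (20,6) (14,15) (2,16)]
2. After x ≤ 17: [(1,15) (3,6) (11,0) (17,0) (17,21/2) (14,15) (2,16)]
3. After y ≥ 4: [(1,15) (3,6) (17/3,4) (17,4) (17,21/2) (14,15) (2,16)]
4. After y ≤ 8: [(23/9,8) (3,6) (17/3,4) (17,4) (17,8)]
5. Canonical ring: [(23/9,8) (3,6) (17/3,4) (17,4) (17,8)]

Clipped polygon: [(23/9,8) (3,6) (17/3,4) (17,4) (17,8)]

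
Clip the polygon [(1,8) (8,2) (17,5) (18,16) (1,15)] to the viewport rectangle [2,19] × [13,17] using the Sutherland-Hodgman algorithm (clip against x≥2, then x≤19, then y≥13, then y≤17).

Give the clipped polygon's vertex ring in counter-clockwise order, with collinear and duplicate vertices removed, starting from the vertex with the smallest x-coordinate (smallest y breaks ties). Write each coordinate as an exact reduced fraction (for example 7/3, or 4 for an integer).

1. After x ≥ 2: [(2,50/7) (8,2) (17,5) (18,16) (2,256/17)]
2. After x ≤ 19: [(2,50/7) (8,2) (17,5) (18,16) (2,256/17)]
3. After y ≥ 13: [(2,13) (195/11,13) (18,16) (2,256/17)]
4. After y ≤ 17: [(2,13) (195/11,13) (18,16) (2,256/17)]
5. Canonical ring: [(2,13) (195/11,13) (18,16) (2,256/17)]

Clipped polygon: [(2,13) (195/11,13) (18,16) (2,256/17)]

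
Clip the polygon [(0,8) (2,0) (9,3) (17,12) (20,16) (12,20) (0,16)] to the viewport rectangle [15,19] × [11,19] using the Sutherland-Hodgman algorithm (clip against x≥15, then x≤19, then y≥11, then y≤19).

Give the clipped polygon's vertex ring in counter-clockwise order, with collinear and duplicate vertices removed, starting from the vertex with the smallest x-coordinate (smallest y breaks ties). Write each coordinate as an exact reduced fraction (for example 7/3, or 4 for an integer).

Clipped polygon: [(15,11) (145/9,11) (17,12) (19,44/3) (19,33/2) (15,37/2)]

1. After x ≥ 15: [(15,39/4) (17,12) (20,16) (15,37/2)]
2. After x ≤ 19: [(15,39/4) (17,12) (19,44/3) (19,33/2) (15,37/2)]
3. After y ≥ 11: [(15,11) (145/9,11) (17,12) (19,44/3) (19,33/2) (15,37/2)]
4. After y ≤ 19: [(15,11) (145/9,11) (17,12) (19,44/3) (19,33/2) (15,37/2)]
5. Canonical ring: [(15,11) (145/9,11) (17,12) (19,44/3) (19,33/2) (15,37/2)]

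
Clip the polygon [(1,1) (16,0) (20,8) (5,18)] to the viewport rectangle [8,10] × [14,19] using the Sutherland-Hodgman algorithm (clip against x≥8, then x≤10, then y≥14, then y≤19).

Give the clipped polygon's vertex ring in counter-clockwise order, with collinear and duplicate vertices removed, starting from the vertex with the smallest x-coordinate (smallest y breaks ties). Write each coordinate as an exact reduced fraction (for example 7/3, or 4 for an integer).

Clipped polygon: [(8,14) (10,14) (10,44/3) (8,16)]

1. After x ≥ 8: [(8,8/15) (16,0) (20,8) (8,16)]
2. After x ≤ 10: [(8,8/15) (10,2/5) (10,44/3) (8,16)]
3. After y ≥ 14: [(8,14) (10,14) (10,44/3) (8,16)]
4. After y ≤ 19: [(8,14) (10,14) (10,44/3) (8,16)]
5. Canonical ring: [(8,14) (10,14) (10,44/3) (8,16)]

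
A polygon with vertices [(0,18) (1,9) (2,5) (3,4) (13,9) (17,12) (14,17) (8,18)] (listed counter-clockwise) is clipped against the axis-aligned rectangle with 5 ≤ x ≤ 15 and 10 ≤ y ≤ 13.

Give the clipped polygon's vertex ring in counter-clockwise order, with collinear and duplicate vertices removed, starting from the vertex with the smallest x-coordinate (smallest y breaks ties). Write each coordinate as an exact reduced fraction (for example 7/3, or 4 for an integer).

1. After x ≥ 5: [(5,18) (5,5) (13,9) (17,12) (14,17) (8,18)]
2. After x ≤ 15: [(5,18) (5,5) (13,9) (15,21/2) (15,46/3) (14,17) (8,18)]
3. After y ≥ 10: [(5,18) (5,10) (43/3,10) (15,21/2) (15,46/3) (14,17) (8,18)]
4. After y ≤ 13: [(5,13) (5,10) (43/3,10) (15,21/2) (15,13)]
5. Canonical ring: [(5,10) (43/3,10) (15,21/2) (15,13) (5,13)]

Clipped polygon: [(5,10) (43/3,10) (15,21/2) (15,13) (5,13)]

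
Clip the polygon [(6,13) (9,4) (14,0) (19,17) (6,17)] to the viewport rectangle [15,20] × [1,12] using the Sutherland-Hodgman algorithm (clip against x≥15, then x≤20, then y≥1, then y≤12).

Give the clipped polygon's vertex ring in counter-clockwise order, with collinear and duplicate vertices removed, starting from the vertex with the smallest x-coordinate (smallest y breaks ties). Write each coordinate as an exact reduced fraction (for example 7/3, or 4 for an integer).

Clipped polygon: [(15,17/5) (298/17,12) (15,12)]

1. After x ≥ 15: [(15,17/5) (19,17) (15,17)]
2. After x ≤ 20: [(15,17/5) (19,17) (15,17)]
3. After y ≥ 1: [(15,17/5) (19,17) (15,17)]
4. After y ≤ 12: [(15,12) (15,17/5) (298/17,12)]
5. Canonical ring: [(15,17/5) (298/17,12) (15,12)]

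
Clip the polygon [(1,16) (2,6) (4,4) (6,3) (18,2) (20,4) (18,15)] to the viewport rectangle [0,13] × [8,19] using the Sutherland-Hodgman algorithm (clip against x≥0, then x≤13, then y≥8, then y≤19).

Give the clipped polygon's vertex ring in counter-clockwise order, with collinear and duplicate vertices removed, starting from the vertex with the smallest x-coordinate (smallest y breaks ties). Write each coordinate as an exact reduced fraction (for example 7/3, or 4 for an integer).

1. After x ≥ 0: [(1,16) (2,6) (4,4) (6,3) (18,2) (20,4) (18,15)]
2. After x ≤ 13: [(13,260/17) (1,16) (2,6) (4,4) (6,3) (13,29/12)]
3. After y ≥ 8: [(13,8) (13,260/17) (1,16) (9/5,8)]
4. After y ≤ 19: [(13,8) (13,260/17) (1,16) (9/5,8)]
5. Canonical ring: [(1,16) (9/5,8) (13,8) (13,260/17)]

Clipped polygon: [(1,16) (9/5,8) (13,8) (13,260/17)]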